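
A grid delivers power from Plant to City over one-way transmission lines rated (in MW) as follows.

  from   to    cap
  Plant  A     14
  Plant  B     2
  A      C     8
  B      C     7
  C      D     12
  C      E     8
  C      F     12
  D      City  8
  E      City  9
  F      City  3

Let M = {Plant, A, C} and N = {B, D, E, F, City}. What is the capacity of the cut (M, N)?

Edges leaving {Plant, A, C}: Plant→B (2), C→D (12), C→E (8), C→F (12).
Cut capacity = 2 + 12 + 8 + 12 = 34.

34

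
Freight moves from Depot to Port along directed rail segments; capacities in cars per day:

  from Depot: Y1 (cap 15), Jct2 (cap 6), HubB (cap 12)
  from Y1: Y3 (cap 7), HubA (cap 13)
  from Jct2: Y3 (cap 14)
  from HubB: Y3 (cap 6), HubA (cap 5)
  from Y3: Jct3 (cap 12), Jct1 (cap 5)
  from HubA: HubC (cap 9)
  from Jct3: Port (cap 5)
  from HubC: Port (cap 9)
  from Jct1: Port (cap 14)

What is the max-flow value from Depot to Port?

Augment Depot→Y1→Y3→Jct3→Port: bottleneck 5, flow now 5.
Augment Depot→Y1→Y3→Jct1→Port: bottleneck 2, flow now 7.
Augment Depot→Y1→HubA→HubC→Port: bottleneck 8, flow now 15.
Augment Depot→Jct2→Y3→Jct1→Port: bottleneck 3, flow now 18.
Augment Depot→HubB→HubA→HubC→Port: bottleneck 1, flow now 19.
No augmenting path remains; maximum flow = 19.
In the residual graph, reachable from Depot: {Depot, Y1, Jct2, HubB, Y3, HubA, Jct3}.
Min-cut edges: Y3→Jct1 (5), HubA→HubC (9), Jct3→Port (5); capacity 5 + 9 + 5 = 19.
This cut is saturated, so no flow can exceed 19.

19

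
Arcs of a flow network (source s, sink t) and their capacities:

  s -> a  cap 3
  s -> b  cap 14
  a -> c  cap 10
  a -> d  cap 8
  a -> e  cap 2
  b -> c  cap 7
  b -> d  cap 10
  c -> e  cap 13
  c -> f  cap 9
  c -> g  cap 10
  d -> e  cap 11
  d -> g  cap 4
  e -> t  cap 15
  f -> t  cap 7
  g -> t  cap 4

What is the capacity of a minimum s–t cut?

17

Augment s→a→e→t: bottleneck 2, flow now 2.
Augment s→a→c→e→t: bottleneck 1, flow now 3.
Augment s→b→c→e→t: bottleneck 7, flow now 10.
Augment s→b→d→e→t: bottleneck 5, flow now 15.
Augment s→b→d→g→t: bottleneck 2, flow now 17.
No augmenting path remains; maximum flow = 17.
By max-flow min-cut, the minimum cut capacity equals the max flow.
In the residual graph, reachable from s: {s}.
Min-cut edges: s→a (3), s→b (14); capacity 3 + 14 = 17.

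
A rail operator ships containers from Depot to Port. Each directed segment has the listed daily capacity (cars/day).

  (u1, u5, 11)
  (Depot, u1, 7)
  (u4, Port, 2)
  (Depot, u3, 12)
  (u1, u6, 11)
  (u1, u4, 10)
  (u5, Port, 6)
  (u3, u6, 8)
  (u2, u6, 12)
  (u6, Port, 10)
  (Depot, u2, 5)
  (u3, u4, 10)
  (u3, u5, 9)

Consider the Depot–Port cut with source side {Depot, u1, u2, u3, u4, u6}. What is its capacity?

32

Edges leaving {Depot, u1, u2, u3, u4, u6}: u1→u5 (11), u3→u5 (9), u4→Port (2), u6→Port (10).
Cut capacity = 11 + 9 + 2 + 10 = 32.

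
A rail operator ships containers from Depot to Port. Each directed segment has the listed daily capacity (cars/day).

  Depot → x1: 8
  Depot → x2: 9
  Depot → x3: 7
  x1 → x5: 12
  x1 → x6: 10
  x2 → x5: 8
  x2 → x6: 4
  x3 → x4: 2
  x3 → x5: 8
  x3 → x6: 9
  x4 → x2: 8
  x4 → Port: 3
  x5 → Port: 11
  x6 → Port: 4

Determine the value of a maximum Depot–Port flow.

Augment Depot→x1→x5→Port: bottleneck 8, flow now 8.
Augment Depot→x2→x5→Port: bottleneck 3, flow now 11.
Augment Depot→x2→x6→Port: bottleneck 4, flow now 15.
Augment Depot→x3→x4→Port: bottleneck 2, flow now 17.
No augmenting path remains; maximum flow = 17.
In the residual graph, reachable from Depot: {Depot, x1, x2, x3, x5, x6}.
Min-cut edges: x3→x4 (2), x5→Port (11), x6→Port (4); capacity 2 + 11 + 4 = 17.
This cut is saturated, so no flow can exceed 17.

17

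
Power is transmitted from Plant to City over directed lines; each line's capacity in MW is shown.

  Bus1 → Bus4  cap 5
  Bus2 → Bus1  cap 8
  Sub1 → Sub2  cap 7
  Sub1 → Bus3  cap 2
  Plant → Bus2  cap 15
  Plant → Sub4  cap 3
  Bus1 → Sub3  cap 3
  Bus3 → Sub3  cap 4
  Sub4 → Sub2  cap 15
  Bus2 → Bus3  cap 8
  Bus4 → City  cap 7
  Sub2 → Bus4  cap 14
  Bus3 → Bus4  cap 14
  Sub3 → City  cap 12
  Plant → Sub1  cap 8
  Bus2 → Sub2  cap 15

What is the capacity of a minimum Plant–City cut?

Augment Plant→Sub4→Sub2→Bus4→City: bottleneck 3, flow now 3.
Augment Plant→Sub1→Bus3→Sub3→City: bottleneck 2, flow now 5.
Augment Plant→Sub1→Sub2→Bus4→City: bottleneck 4, flow now 9.
Augment Plant→Bus2→Bus1→Sub3→City: bottleneck 3, flow now 12.
Augment Plant→Bus2→Bus3→Sub3→City: bottleneck 2, flow now 14.
No augmenting path remains; maximum flow = 14.
By max-flow min-cut, the minimum cut capacity equals the max flow.
In the residual graph, reachable from Plant: {Plant, Sub4, Sub1, Bus2, Bus1, Bus3, Sub2, Bus4}.
Min-cut edges: Bus1→Sub3 (3), Bus3→Sub3 (4), Bus4→City (7); capacity 3 + 4 + 7 = 14.

14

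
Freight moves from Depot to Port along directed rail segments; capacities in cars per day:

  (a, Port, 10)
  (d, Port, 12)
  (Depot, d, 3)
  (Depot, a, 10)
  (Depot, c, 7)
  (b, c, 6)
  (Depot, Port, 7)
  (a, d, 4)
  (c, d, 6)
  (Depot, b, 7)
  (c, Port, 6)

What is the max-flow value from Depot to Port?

Augment Depot→Port: bottleneck 7, flow now 7.
Augment Depot→a→Port: bottleneck 10, flow now 17.
Augment Depot→c→Port: bottleneck 6, flow now 23.
Augment Depot→d→Port: bottleneck 3, flow now 26.
Augment Depot→c→d→Port: bottleneck 1, flow now 27.
Augment Depot→b→c→d→Port: bottleneck 5, flow now 32.
No augmenting path remains; maximum flow = 32.
In the residual graph, reachable from Depot: {Depot, b, c}.
Min-cut edges: Depot→a (10), Depot→d (3), Depot→Port (7), c→d (6), c→Port (6); capacity 10 + 3 + 7 + 6 + 6 = 32.
This cut is saturated, so no flow can exceed 32.

32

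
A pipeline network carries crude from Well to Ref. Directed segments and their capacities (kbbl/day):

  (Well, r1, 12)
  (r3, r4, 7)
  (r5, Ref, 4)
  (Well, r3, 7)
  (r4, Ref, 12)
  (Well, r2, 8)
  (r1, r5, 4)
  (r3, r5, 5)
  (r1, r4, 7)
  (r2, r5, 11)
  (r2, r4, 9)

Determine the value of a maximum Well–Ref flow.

Augment Well→r1→r4→Ref: bottleneck 7, flow now 7.
Augment Well→r1→r5→Ref: bottleneck 4, flow now 11.
Augment Well→r2→r4→Ref: bottleneck 5, flow now 16.
No augmenting path remains; maximum flow = 16.
In the residual graph, reachable from Well: {Well, r1, r2, r3, r4, r5}.
Min-cut edges: r4→Ref (12), r5→Ref (4); capacity 12 + 4 = 16.
This cut is saturated, so no flow can exceed 16.

16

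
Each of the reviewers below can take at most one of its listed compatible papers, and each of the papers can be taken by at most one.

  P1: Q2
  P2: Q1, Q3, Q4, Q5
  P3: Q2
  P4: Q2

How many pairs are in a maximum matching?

2

Unit-capacity flow: source→left, listed edges, right→sink; max matching = max flow.
Augmenting path P1→Q2 (+1); matched 1.
Augmenting path P2→Q1 (+1); matched 2.
No augmenting path remains; maximum matching = 2.
König certificate: {P2, Q2} is a vertex cover of size 2 (every listed pair touches it), so no matching can be larger.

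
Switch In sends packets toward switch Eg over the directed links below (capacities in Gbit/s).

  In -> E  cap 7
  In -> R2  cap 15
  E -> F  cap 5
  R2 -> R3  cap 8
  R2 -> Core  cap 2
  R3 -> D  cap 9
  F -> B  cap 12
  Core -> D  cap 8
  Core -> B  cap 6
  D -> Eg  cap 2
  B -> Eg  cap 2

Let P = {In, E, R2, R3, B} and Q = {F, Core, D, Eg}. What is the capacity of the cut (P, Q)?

Edges leaving {In, E, R2, R3, B}: E→F (5), R2→Core (2), R3→D (9), B→Eg (2).
Cut capacity = 5 + 2 + 9 + 2 = 18.

18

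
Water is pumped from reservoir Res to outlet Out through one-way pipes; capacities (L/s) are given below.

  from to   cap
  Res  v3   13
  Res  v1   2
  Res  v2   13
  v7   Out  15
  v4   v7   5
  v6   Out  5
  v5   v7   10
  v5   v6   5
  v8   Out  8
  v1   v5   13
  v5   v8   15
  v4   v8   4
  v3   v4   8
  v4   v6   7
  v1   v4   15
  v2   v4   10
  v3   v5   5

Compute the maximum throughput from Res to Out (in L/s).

21

Augment Res→v1→v4→v6→Out: bottleneck 2, flow now 2.
Augment Res→v2→v4→v6→Out: bottleneck 3, flow now 5.
Augment Res→v2→v4→v7→Out: bottleneck 5, flow now 10.
Augment Res→v2→v4→v8→Out: bottleneck 2, flow now 12.
Augment Res→v3→v4→v8→Out: bottleneck 2, flow now 14.
Augment Res→v3→v5→v7→Out: bottleneck 5, flow now 19.
Augment Res→v3→v4→v1→v5→v7→Out: bottleneck 2, flow now 21. (uses reverse residual edge)
No augmenting path remains; maximum flow = 21.
In the residual graph, reachable from Res: {Res, v2, v3, v4, v6}.
Min-cut edges: Res→v1 (2), v3→v5 (5), v4→v7 (5), v4→v8 (4), v6→Out (5); capacity 2 + 5 + 5 + 4 + 5 = 21.
This cut is saturated, so no flow can exceed 21.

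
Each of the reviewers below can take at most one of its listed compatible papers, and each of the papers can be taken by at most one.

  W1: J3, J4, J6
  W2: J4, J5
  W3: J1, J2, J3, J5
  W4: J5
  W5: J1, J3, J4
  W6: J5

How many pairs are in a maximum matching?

Unit-capacity flow: source→left, listed edges, right→sink; max matching = max flow.
Augmenting path W1→J3 (+1); matched 1.
Augmenting path W2→J4 (+1); matched 2.
Augmenting path W3→J1 (+1); matched 3.
Augmenting path W4→J5 (+1); matched 4.
Augmenting path W5→J1→W3→J2 (+1); matched 5.
No augmenting path remains; maximum matching = 5.
König certificate: {W1, W2, W3, W5, J5} is a vertex cover of size 5 (every listed pair touches it), so no matching can be larger.

5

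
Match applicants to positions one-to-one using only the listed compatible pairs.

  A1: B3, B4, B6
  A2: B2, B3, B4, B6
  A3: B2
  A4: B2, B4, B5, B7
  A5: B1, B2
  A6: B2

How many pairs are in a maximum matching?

Unit-capacity flow: source→left, listed edges, right→sink; max matching = max flow.
Augmenting path A1→B3 (+1); matched 1.
Augmenting path A2→B2 (+1); matched 2.
Augmenting path A4→B4 (+1); matched 3.
Augmenting path A5→B1 (+1); matched 4.
Augmenting path A3→B2→A2→B6 (+1); matched 5.
No augmenting path remains; maximum matching = 5.
König certificate: {A1, A2, A4, A5, B2} is a vertex cover of size 5 (every listed pair touches it), so no matching can be larger.

5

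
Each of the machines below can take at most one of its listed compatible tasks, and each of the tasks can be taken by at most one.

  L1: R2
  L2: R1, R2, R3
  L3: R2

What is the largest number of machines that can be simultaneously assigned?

Unit-capacity flow: source→left, listed edges, right→sink; max matching = max flow.
Augmenting path L1→R2 (+1); matched 1.
Augmenting path L2→R1 (+1); matched 2.
No augmenting path remains; maximum matching = 2.
König certificate: {L2, R2} is a vertex cover of size 2 (every listed pair touches it), so no matching can be larger.

2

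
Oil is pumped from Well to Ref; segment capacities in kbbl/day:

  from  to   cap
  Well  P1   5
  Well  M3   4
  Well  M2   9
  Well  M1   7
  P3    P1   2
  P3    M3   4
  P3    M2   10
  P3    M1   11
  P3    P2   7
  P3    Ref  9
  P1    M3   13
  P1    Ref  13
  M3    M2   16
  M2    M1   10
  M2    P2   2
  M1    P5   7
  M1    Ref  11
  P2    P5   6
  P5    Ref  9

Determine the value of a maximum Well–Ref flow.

24

Augment Well→P1→Ref: bottleneck 5, flow now 5.
Augment Well→M1→Ref: bottleneck 7, flow now 12.
Augment Well→M2→M1→Ref: bottleneck 4, flow now 16.
Augment Well→M2→M1→P5→Ref: bottleneck 5, flow now 21.
Augment Well→M3→M2→M1→P5→Ref: bottleneck 1, flow now 22.
Augment Well→M3→M2→P2→P5→Ref: bottleneck 2, flow now 24.
No augmenting path remains; maximum flow = 24.
In the residual graph, reachable from Well: {Well, M3, M2}.
Min-cut edges: Well→P1 (5), Well→M1 (7), M2→M1 (10), M2→P2 (2); capacity 5 + 7 + 10 + 2 = 24.
This cut is saturated, so no flow can exceed 24.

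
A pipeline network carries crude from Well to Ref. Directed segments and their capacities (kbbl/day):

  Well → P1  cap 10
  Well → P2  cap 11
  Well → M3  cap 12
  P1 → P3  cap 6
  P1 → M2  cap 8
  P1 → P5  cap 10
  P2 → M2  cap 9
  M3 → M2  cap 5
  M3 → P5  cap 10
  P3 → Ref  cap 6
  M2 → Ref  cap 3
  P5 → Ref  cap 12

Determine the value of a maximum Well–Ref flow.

Augment Well→P1→P3→Ref: bottleneck 6, flow now 6.
Augment Well→P1→M2→Ref: bottleneck 3, flow now 9.
Augment Well→P1→P5→Ref: bottleneck 1, flow now 10.
Augment Well→M3→P5→Ref: bottleneck 10, flow now 20.
Augment Well→P2→M2→P1→P5→Ref: bottleneck 1, flow now 21. (uses reverse residual edge)
No augmenting path remains; maximum flow = 21.
In the residual graph, reachable from Well: {Well, P1, P2, M3, M2, P5}.
Min-cut edges: P1→P3 (6), M2→Ref (3), P5→Ref (12); capacity 6 + 3 + 12 = 21.
This cut is saturated, so no flow can exceed 21.

21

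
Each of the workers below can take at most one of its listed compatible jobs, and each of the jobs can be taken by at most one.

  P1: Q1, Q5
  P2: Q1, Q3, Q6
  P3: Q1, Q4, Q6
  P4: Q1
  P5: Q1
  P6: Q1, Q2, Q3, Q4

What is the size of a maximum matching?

5

Unit-capacity flow: source→left, listed edges, right→sink; max matching = max flow.
Augmenting path P1→Q1 (+1); matched 1.
Augmenting path P2→Q3 (+1); matched 2.
Augmenting path P3→Q4 (+1); matched 3.
Augmenting path P6→Q2 (+1); matched 4.
Augmenting path P4→Q1→P1→Q5 (+1); matched 5.
No augmenting path remains; maximum matching = 5.
König certificate: {P1, P2, P3, P6, Q1} is a vertex cover of size 5 (every listed pair touches it), so no matching can be larger.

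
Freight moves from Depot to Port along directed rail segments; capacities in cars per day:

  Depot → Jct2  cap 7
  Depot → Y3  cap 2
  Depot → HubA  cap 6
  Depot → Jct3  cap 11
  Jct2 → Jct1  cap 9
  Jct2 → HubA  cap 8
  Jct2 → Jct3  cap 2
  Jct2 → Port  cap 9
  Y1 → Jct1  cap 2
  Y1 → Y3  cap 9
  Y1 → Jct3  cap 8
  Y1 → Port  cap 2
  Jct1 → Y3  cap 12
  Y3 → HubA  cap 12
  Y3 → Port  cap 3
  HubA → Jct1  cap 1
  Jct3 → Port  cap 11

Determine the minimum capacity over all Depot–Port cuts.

Augment Depot→Jct2→Port: bottleneck 7, flow now 7.
Augment Depot→Y3→Port: bottleneck 2, flow now 9.
Augment Depot→Jct3→Port: bottleneck 11, flow now 20.
Augment Depot→HubA→Jct1→Y3→Port: bottleneck 1, flow now 21.
No augmenting path remains; maximum flow = 21.
By max-flow min-cut, the minimum cut capacity equals the max flow.
In the residual graph, reachable from Depot: {Depot, HubA}.
Min-cut edges: Depot→Jct2 (7), Depot→Y3 (2), Depot→Jct3 (11), HubA→Jct1 (1); capacity 7 + 2 + 11 + 1 = 21.

21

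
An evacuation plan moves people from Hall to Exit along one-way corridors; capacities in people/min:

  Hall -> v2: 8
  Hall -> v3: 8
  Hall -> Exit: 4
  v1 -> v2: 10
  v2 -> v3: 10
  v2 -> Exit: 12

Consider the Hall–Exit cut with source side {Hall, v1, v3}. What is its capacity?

Edges leaving {Hall, v1, v3}: Hall→v2 (8), Hall→Exit (4), v1→v2 (10).
Cut capacity = 8 + 4 + 10 = 22.

22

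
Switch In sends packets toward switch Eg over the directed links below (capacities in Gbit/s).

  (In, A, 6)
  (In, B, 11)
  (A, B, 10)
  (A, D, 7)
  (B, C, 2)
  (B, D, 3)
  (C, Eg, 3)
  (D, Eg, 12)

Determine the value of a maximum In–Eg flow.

11

Augment In→A→D→Eg: bottleneck 6, flow now 6.
Augment In→B→C→Eg: bottleneck 2, flow now 8.
Augment In→B→D→Eg: bottleneck 3, flow now 11.
No augmenting path remains; maximum flow = 11.
In the residual graph, reachable from In: {In, B}.
Min-cut edges: In→A (6), B→C (2), B→D (3); capacity 6 + 2 + 3 = 11.
This cut is saturated, so no flow can exceed 11.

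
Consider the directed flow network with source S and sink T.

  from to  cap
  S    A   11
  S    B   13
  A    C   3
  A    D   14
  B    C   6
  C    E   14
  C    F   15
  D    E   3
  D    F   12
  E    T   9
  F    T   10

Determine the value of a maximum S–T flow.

Augment S→A→C→E→T: bottleneck 3, flow now 3.
Augment S→A→D→E→T: bottleneck 3, flow now 6.
Augment S→A→D→F→T: bottleneck 5, flow now 11.
Augment S→B→C→E→T: bottleneck 3, flow now 14.
Augment S→B→C→F→T: bottleneck 3, flow now 17.
No augmenting path remains; maximum flow = 17.
In the residual graph, reachable from S: {S, B}.
Min-cut edges: S→A (11), B→C (6); capacity 11 + 6 = 17.
This cut is saturated, so no flow can exceed 17.

17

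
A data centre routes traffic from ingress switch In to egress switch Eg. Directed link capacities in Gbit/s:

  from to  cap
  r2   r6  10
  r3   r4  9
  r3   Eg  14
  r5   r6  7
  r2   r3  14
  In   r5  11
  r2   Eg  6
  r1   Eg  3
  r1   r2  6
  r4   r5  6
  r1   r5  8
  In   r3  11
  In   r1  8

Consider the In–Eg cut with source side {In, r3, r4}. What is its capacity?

39

Edges leaving {In, r3, r4}: In→r1 (8), In→r5 (11), r3→Eg (14), r4→r5 (6).
Cut capacity = 8 + 11 + 14 + 6 = 39.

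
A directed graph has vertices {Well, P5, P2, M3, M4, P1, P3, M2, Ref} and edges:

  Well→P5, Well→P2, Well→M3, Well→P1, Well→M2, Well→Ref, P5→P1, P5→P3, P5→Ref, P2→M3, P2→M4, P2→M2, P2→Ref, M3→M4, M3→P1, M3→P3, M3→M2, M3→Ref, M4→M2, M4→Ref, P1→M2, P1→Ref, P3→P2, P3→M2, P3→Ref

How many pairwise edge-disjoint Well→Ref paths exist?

Assign every edge capacity 1; by Menger, the answer equals the max flow.
Path Well→Ref (+1); total 1.
Path Well→P5→Ref (+1); total 2.
Path Well→P2→Ref (+1); total 3.
Path Well→M3→Ref (+1); total 4.
Path Well→P1→Ref (+1); total 5.
No residual Well→Ref path; max flow = 5.
Certifying cut of size 5: {Well→M3, Well→P1, Well→P2, Well→P5, Well→Ref}.

5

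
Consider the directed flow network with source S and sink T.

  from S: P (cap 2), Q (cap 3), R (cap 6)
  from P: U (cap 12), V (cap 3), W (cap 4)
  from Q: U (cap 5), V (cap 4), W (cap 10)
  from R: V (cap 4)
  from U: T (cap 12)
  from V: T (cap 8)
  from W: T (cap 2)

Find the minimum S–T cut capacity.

Augment S→P→U→T: bottleneck 2, flow now 2.
Augment S→Q→U→T: bottleneck 3, flow now 5.
Augment S→R→V→T: bottleneck 4, flow now 9.
No augmenting path remains; maximum flow = 9.
By max-flow min-cut, the minimum cut capacity equals the max flow.
In the residual graph, reachable from S: {S, R}.
Min-cut edges: S→P (2), S→Q (3), R→V (4); capacity 2 + 3 + 4 = 9.

9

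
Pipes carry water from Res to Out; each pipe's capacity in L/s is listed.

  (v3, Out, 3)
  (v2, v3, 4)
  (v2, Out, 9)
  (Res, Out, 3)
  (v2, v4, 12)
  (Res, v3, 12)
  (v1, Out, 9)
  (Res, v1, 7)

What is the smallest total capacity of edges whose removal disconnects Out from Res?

Augment Res→Out: bottleneck 3, flow now 3.
Augment Res→v1→Out: bottleneck 7, flow now 10.
Augment Res→v3→Out: bottleneck 3, flow now 13.
No augmenting path remains; maximum flow = 13.
By max-flow min-cut, the minimum cut capacity equals the max flow.
In the residual graph, reachable from Res: {Res, v3}.
Min-cut edges: Res→v1 (7), Res→Out (3), v3→Out (3); capacity 7 + 3 + 3 = 13.

13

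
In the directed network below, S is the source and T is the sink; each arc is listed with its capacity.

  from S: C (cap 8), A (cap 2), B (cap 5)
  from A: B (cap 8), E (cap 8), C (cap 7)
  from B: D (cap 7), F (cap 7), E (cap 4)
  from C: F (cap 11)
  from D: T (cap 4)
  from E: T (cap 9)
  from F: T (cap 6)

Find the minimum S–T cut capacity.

13

Augment S→A→E→T: bottleneck 2, flow now 2.
Augment S→B→D→T: bottleneck 4, flow now 6.
Augment S→B→E→T: bottleneck 1, flow now 7.
Augment S→C→F→T: bottleneck 6, flow now 13.
No augmenting path remains; maximum flow = 13.
By max-flow min-cut, the minimum cut capacity equals the max flow.
In the residual graph, reachable from S: {S, C, F}.
Min-cut edges: S→A (2), S→B (5), F→T (6); capacity 2 + 5 + 6 = 13.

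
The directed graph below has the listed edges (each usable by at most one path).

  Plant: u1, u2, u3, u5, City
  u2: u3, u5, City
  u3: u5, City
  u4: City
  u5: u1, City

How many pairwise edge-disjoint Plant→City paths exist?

Assign every edge capacity 1; by Menger, the answer equals the max flow.
Path Plant→City (+1); total 1.
Path Plant→u2→City (+1); total 2.
Path Plant→u3→City (+1); total 3.
Path Plant→u5→City (+1); total 4.
No residual Plant→City path; max flow = 4.
Certifying cut of size 4: {Plant→City, Plant→u2, Plant→u3, Plant→u5}.

4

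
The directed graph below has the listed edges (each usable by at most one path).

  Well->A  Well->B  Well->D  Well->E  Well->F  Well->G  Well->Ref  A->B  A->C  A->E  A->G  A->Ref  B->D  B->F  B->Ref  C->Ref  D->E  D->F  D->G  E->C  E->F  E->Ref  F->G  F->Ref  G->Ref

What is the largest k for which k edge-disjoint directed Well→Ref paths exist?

7

Assign every edge capacity 1; by Menger, the answer equals the max flow.
Path Well→Ref (+1); total 1.
Path Well→A→Ref (+1); total 2.
Path Well→B→Ref (+1); total 3.
Path Well→E→Ref (+1); total 4.
Path Well→F→Ref (+1); total 5.
Path Well→G→Ref (+1); total 6.
Path Well→D→E→C→Ref (+1); total 7.
No residual Well→Ref path; max flow = 7.
Certifying cut of size 7: {Well→A, Well→B, Well→D, Well→E, Well→F, Well→G, Well→Ref}.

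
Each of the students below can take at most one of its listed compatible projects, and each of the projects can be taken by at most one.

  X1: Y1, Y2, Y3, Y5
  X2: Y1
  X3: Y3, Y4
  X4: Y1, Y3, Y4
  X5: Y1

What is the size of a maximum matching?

4

Unit-capacity flow: source→left, listed edges, right→sink; max matching = max flow.
Augmenting path X1→Y1 (+1); matched 1.
Augmenting path X3→Y3 (+1); matched 2.
Augmenting path X4→Y4 (+1); matched 3.
Augmenting path X2→Y1→X1→Y2 (+1); matched 4.
No augmenting path remains; maximum matching = 4.
König certificate: {X1, X3, X4, Y1} is a vertex cover of size 4 (every listed pair touches it), so no matching can be larger.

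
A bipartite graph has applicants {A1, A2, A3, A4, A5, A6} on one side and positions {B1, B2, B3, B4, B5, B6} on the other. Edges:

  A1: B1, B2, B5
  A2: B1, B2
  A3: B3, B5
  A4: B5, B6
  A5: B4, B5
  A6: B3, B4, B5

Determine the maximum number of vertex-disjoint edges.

6

Unit-capacity flow: source→left, listed edges, right→sink; max matching = max flow.
Augmenting path A1→B1 (+1); matched 1.
Augmenting path A2→B2 (+1); matched 2.
Augmenting path A3→B3 (+1); matched 3.
Augmenting path A4→B5 (+1); matched 4.
Augmenting path A5→B4 (+1); matched 5.
Augmenting path A6→B5→A4→B6 (+1); matched 6.
No augmenting path remains; maximum matching = 6.
König certificate: {A1, A2, A3, A4, A5, A6} is a vertex cover of size 6 (every listed pair touches it), so no matching can be larger.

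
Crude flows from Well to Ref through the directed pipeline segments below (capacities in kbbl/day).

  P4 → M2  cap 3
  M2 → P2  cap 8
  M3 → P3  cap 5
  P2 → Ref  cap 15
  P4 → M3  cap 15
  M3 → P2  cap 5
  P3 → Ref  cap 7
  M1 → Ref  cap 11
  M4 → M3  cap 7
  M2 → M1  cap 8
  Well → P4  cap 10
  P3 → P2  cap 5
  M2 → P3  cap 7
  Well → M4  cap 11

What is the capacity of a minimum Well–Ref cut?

Augment Well→M4→M3→P3→Ref: bottleneck 5, flow now 5.
Augment Well→M4→M3→P2→Ref: bottleneck 2, flow now 7.
Augment Well→P4→M3→P2→Ref: bottleneck 3, flow now 10.
Augment Well→P4→M2→P3→Ref: bottleneck 2, flow now 12.
Augment Well→P4→M2→P2→Ref: bottleneck 1, flow now 13.
No augmenting path remains; maximum flow = 13.
By max-flow min-cut, the minimum cut capacity equals the max flow.
In the residual graph, reachable from Well: {Well, M4, P4, M3}.
Min-cut edges: P4→M2 (3), M3→P3 (5), M3→P2 (5); capacity 3 + 5 + 5 = 13.

13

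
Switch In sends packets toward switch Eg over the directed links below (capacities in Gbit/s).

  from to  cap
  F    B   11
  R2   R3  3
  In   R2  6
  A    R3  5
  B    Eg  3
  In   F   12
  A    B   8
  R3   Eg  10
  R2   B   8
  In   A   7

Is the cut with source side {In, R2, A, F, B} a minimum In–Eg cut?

Yes — it is a minimum cut (capacity 11).

Given cut capacity: 3 + 5 + 3 = 11.
Augment In→R2→R3→Eg: bottleneck 3, flow now 3.
Augment In→R2→B→Eg: bottleneck 3, flow now 6.
Augment In→A→R3→Eg: bottleneck 5, flow now 11.
No augmenting path remains; maximum flow = 11.
Cut capacity 11 equals the max flow, so it is a minimum cut.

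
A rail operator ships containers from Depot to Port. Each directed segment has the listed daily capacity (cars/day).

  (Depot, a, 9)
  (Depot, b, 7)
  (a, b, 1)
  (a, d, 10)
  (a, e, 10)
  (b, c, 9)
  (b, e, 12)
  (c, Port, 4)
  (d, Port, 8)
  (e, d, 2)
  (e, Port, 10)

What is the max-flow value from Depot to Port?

Augment Depot→a→d→Port: bottleneck 8, flow now 8.
Augment Depot→a→e→Port: bottleneck 1, flow now 9.
Augment Depot→b→c→Port: bottleneck 4, flow now 13.
Augment Depot→b→e→Port: bottleneck 3, flow now 16.
No augmenting path remains; maximum flow = 16.
In the residual graph, reachable from Depot: {Depot}.
Min-cut edges: Depot→a (9), Depot→b (7); capacity 9 + 7 = 16.
This cut is saturated, so no flow can exceed 16.

16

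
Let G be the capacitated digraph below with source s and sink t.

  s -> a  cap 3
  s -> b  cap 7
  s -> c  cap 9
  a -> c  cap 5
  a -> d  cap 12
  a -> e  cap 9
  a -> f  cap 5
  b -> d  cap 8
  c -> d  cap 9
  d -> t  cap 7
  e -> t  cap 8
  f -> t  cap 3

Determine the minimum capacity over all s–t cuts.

Augment s→a→d→t: bottleneck 3, flow now 3.
Augment s→b→d→t: bottleneck 4, flow now 7.
Augment s→b→d→a→e→t: bottleneck 3, flow now 10. (uses reverse residual edge)
No augmenting path remains; maximum flow = 10.
By max-flow min-cut, the minimum cut capacity equals the max flow.
In the residual graph, reachable from s: {s, b, c, d}.
Min-cut edges: s→a (3), d→t (7); capacity 3 + 7 = 10.

10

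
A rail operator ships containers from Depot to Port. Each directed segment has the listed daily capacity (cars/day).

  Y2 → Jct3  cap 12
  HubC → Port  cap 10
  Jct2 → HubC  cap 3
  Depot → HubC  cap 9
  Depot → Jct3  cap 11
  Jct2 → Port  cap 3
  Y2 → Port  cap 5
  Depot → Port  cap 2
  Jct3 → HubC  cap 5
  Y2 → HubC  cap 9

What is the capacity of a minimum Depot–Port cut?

12

Augment Depot→Port: bottleneck 2, flow now 2.
Augment Depot→HubC→Port: bottleneck 9, flow now 11.
Augment Depot→Jct3→HubC→Port: bottleneck 1, flow now 12.
No augmenting path remains; maximum flow = 12.
By max-flow min-cut, the minimum cut capacity equals the max flow.
In the residual graph, reachable from Depot: {Depot, Jct3, HubC}.
Min-cut edges: Depot→Port (2), HubC→Port (10); capacity 2 + 10 = 12.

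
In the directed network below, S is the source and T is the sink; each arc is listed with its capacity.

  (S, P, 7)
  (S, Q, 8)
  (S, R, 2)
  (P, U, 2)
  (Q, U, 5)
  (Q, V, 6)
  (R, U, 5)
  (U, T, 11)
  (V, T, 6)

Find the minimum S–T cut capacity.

Augment S→P→U→T: bottleneck 2, flow now 2.
Augment S→Q→U→T: bottleneck 5, flow now 7.
Augment S→Q→V→T: bottleneck 3, flow now 10.
Augment S→R→U→T: bottleneck 2, flow now 12.
No augmenting path remains; maximum flow = 12.
By max-flow min-cut, the minimum cut capacity equals the max flow.
In the residual graph, reachable from S: {S, P}.
Min-cut edges: S→Q (8), S→R (2), P→U (2); capacity 8 + 2 + 2 = 12.

12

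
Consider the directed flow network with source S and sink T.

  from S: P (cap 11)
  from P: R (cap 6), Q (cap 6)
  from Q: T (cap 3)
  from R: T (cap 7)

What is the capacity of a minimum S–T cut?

Augment S→P→Q→T: bottleneck 3, flow now 3.
Augment S→P→R→T: bottleneck 6, flow now 9.
No augmenting path remains; maximum flow = 9.
By max-flow min-cut, the minimum cut capacity equals the max flow.
In the residual graph, reachable from S: {S, P, Q}.
Min-cut edges: P→R (6), Q→T (3); capacity 6 + 3 = 9.

9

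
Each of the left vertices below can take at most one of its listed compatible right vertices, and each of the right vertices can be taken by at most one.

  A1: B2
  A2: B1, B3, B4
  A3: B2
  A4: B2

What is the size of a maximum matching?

Unit-capacity flow: source→left, listed edges, right→sink; max matching = max flow.
Augmenting path A1→B2 (+1); matched 1.
Augmenting path A2→B1 (+1); matched 2.
No augmenting path remains; maximum matching = 2.
König certificate: {A2, B2} is a vertex cover of size 2 (every listed pair touches it), so no matching can be larger.

2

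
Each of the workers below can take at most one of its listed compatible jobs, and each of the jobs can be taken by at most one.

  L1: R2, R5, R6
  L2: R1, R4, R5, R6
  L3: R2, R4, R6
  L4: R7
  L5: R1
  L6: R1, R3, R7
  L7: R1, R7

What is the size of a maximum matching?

6

Unit-capacity flow: source→left, listed edges, right→sink; max matching = max flow.
Augmenting path L1→R2 (+1); matched 1.
Augmenting path L2→R1 (+1); matched 2.
Augmenting path L3→R4 (+1); matched 3.
Augmenting path L4→R7 (+1); matched 4.
Augmenting path L6→R3 (+1); matched 5.
Augmenting path L5→R1→L2→R5 (+1); matched 6.
No augmenting path remains; maximum matching = 6.
König certificate: {L1, L2, L3, L6, R1, R7} is a vertex cover of size 6 (every listed pair touches it), so no matching can be larger.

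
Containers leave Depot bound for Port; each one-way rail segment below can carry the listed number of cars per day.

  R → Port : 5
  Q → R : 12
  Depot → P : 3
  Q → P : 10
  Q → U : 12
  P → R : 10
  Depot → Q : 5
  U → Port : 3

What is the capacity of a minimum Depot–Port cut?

8

Augment Depot→P→R→Port: bottleneck 3, flow now 3.
Augment Depot→Q→R→Port: bottleneck 2, flow now 5.
Augment Depot→Q→U→Port: bottleneck 3, flow now 8.
No augmenting path remains; maximum flow = 8.
By max-flow min-cut, the minimum cut capacity equals the max flow.
In the residual graph, reachable from Depot: {Depot}.
Min-cut edges: Depot→P (3), Depot→Q (5); capacity 3 + 5 = 8.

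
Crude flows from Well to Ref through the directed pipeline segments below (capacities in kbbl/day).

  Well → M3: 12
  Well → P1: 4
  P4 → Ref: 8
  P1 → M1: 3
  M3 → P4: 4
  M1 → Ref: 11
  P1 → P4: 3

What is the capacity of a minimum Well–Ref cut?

Augment Well→M3→P4→Ref: bottleneck 4, flow now 4.
Augment Well→P1→P4→Ref: bottleneck 3, flow now 7.
Augment Well→P1→M1→Ref: bottleneck 1, flow now 8.
No augmenting path remains; maximum flow = 8.
By max-flow min-cut, the minimum cut capacity equals the max flow.
In the residual graph, reachable from Well: {Well, M3}.
Min-cut edges: Well→P1 (4), M3→P4 (4); capacity 4 + 4 = 8.

8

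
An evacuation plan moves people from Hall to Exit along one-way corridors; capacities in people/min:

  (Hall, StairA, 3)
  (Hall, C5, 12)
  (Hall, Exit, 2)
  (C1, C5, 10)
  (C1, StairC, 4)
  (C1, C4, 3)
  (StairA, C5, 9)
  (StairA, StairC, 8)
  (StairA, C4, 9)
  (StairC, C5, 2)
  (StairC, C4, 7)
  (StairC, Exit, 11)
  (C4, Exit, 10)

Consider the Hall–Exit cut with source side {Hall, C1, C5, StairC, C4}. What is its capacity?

26

Edges leaving {Hall, C1, C5, StairC, C4}: Hall→StairA (3), Hall→Exit (2), StairC→Exit (11), C4→Exit (10).
Cut capacity = 3 + 2 + 11 + 10 = 26.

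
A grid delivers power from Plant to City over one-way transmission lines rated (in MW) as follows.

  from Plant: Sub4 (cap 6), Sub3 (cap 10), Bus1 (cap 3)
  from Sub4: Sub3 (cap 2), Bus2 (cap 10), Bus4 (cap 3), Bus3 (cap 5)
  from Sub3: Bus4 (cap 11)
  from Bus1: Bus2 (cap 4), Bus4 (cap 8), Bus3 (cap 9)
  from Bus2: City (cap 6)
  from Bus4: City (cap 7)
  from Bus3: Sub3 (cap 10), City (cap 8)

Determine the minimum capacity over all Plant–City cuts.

Augment Plant→Sub4→Bus2→City: bottleneck 6, flow now 6.
Augment Plant→Sub3→Bus4→City: bottleneck 7, flow now 13.
Augment Plant→Bus1→Bus3→City: bottleneck 3, flow now 16.
No augmenting path remains; maximum flow = 16.
By max-flow min-cut, the minimum cut capacity equals the max flow.
In the residual graph, reachable from Plant: {Plant, Sub3, Bus4}.
Min-cut edges: Plant→Sub4 (6), Plant→Bus1 (3), Bus4→City (7); capacity 6 + 3 + 7 = 16.

16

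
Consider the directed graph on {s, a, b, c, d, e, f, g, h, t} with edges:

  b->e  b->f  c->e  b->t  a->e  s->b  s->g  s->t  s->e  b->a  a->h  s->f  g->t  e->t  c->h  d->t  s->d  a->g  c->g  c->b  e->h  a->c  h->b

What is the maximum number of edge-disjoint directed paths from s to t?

5

Assign every edge capacity 1; by Menger, the answer equals the max flow.
Path s→t (+1); total 1.
Path s→b→t (+1); total 2.
Path s→d→t (+1); total 3.
Path s→e→t (+1); total 4.
Path s→g→t (+1); total 5.
No residual s→t path; max flow = 5.
Certifying cut of size 5: {s→b, s→d, s→e, s→g, s→t}.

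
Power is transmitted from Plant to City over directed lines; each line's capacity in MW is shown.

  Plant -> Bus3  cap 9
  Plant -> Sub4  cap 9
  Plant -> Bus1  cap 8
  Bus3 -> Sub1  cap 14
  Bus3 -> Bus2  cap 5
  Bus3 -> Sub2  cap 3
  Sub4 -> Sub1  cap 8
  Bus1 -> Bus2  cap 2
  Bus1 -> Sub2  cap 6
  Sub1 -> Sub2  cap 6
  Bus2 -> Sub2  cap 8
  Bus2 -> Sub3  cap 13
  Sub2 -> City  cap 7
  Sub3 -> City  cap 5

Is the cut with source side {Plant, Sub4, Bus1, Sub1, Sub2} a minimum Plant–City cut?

Given cut capacity: 9 + 2 + 7 = 18.
Augment Plant→Bus3→Sub2→City: bottleneck 3, flow now 3.
Augment Plant→Bus1→Sub2→City: bottleneck 4, flow now 7.
Augment Plant→Bus3→Bus2→Sub3→City: bottleneck 5, flow now 12.
No augmenting path remains; maximum flow = 12.
In the residual graph, reachable from Plant: {Plant, Bus3, Sub4, Bus1, Sub1, Bus2, Sub2, Sub3}.
Min-cut edges: Sub2→City (7), Sub3→City (5); capacity 7 + 5 = 12.
Cut capacity 18 exceeds the max flow 12, so it is not minimum.

No — its capacity is 18, but the minimum cut has capacity 12.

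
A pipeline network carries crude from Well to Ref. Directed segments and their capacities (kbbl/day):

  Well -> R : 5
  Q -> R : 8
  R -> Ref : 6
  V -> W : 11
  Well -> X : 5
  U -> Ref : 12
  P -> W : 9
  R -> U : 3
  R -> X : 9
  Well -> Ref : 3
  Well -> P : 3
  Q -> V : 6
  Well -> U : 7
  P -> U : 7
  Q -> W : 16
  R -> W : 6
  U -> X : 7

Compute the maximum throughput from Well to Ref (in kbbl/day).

Augment Well→Ref: bottleneck 3, flow now 3.
Augment Well→R→Ref: bottleneck 5, flow now 8.
Augment Well→U→Ref: bottleneck 7, flow now 15.
Augment Well→P→U→Ref: bottleneck 3, flow now 18.
No augmenting path remains; maximum flow = 18.
In the residual graph, reachable from Well: {Well, X}.
Min-cut edges: Well→P (3), Well→R (5), Well→U (7), Well→Ref (3); capacity 3 + 5 + 7 + 3 = 18.
This cut is saturated, so no flow can exceed 18.

18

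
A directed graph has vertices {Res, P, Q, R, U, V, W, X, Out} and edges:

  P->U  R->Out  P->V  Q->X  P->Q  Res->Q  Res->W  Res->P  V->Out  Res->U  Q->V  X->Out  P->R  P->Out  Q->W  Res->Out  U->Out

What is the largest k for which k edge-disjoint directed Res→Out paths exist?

4

Assign every edge capacity 1; by Menger, the answer equals the max flow.
Path Res→Out (+1); total 1.
Path Res→P→Out (+1); total 2.
Path Res→U→Out (+1); total 3.
Path Res→Q→V→Out (+1); total 4.
No residual Res→Out path; max flow = 4.
Certifying cut of size 4: {Res→Out, Res→P, Res→Q, Res→U}.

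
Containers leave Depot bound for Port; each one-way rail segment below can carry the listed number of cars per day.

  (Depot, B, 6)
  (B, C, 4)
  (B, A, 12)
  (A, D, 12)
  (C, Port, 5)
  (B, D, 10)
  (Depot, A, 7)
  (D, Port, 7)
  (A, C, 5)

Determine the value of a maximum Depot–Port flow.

12

Augment Depot→A→C→Port: bottleneck 5, flow now 5.
Augment Depot→A→D→Port: bottleneck 2, flow now 7.
Augment Depot→B→D→Port: bottleneck 5, flow now 12.
No augmenting path remains; maximum flow = 12.
In the residual graph, reachable from Depot: {Depot, A, B, C, D}.
Min-cut edges: C→Port (5), D→Port (7); capacity 5 + 7 = 12.
This cut is saturated, so no flow can exceed 12.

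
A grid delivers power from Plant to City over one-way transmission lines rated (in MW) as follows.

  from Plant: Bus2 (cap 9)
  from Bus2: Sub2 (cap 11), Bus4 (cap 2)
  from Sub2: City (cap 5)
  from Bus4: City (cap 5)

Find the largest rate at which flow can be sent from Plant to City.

Augment Plant→Bus2→Sub2→City: bottleneck 5, flow now 5.
Augment Plant→Bus2→Bus4→City: bottleneck 2, flow now 7.
No augmenting path remains; maximum flow = 7.
In the residual graph, reachable from Plant: {Plant, Bus2, Sub2}.
Min-cut edges: Bus2→Bus4 (2), Sub2→City (5); capacity 2 + 5 = 7.
This cut is saturated, so no flow can exceed 7.

7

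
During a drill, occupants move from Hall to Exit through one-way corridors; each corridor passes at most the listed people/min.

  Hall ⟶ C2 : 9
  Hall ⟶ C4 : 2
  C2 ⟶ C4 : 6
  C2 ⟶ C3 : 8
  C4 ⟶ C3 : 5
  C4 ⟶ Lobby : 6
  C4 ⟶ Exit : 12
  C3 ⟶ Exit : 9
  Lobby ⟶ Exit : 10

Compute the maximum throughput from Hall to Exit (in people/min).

11

Augment Hall→C4→Exit: bottleneck 2, flow now 2.
Augment Hall→C2→C4→Exit: bottleneck 6, flow now 8.
Augment Hall→C2→C3→Exit: bottleneck 3, flow now 11.
No augmenting path remains; maximum flow = 11.
In the residual graph, reachable from Hall: {Hall}.
Min-cut edges: Hall→C2 (9), Hall→C4 (2); capacity 9 + 2 = 11.
This cut is saturated, so no flow can exceed 11.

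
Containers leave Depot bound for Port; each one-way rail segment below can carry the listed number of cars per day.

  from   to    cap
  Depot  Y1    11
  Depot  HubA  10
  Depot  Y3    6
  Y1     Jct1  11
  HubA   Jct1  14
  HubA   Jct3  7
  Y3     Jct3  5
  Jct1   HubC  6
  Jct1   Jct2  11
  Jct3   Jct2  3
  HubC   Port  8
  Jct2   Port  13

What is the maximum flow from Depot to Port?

Augment Depot→Y1→Jct1→HubC→Port: bottleneck 6, flow now 6.
Augment Depot→Y1→Jct1→Jct2→Port: bottleneck 5, flow now 11.
Augment Depot→HubA→Jct1→Jct2→Port: bottleneck 6, flow now 17.
Augment Depot→HubA→Jct3→Jct2→Port: bottleneck 2, flow now 19.
No augmenting path remains; maximum flow = 19.
In the residual graph, reachable from Depot: {Depot, Y1, HubA, Y3, Jct1, Jct3, Jct2}.
Min-cut edges: Jct1→HubC (6), Jct2→Port (13); capacity 6 + 13 = 19.
This cut is saturated, so no flow can exceed 19.

19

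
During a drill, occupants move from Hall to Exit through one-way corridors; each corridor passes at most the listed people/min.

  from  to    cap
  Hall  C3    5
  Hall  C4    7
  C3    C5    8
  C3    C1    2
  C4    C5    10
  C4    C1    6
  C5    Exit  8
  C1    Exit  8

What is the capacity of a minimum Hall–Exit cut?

Augment Hall→C3→C5→Exit: bottleneck 5, flow now 5.
Augment Hall→C4→C5→Exit: bottleneck 3, flow now 8.
Augment Hall→C4→C1→Exit: bottleneck 4, flow now 12.
No augmenting path remains; maximum flow = 12.
By max-flow min-cut, the minimum cut capacity equals the max flow.
In the residual graph, reachable from Hall: {Hall}.
Min-cut edges: Hall→C3 (5), Hall→C4 (7); capacity 5 + 7 = 12.

12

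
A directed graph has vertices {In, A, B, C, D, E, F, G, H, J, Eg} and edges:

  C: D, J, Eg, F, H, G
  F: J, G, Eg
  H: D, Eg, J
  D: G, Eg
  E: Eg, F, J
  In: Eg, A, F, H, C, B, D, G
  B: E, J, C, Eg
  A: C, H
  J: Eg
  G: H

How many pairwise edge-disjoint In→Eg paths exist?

7

Assign every edge capacity 1; by Menger, the answer equals the max flow.
Path In→Eg (+1); total 1.
Path In→B→Eg (+1); total 2.
Path In→C→Eg (+1); total 3.
Path In→D→Eg (+1); total 4.
Path In→F→Eg (+1); total 5.
Path In→H→Eg (+1); total 6.
Path In→A→C→J→Eg (+1); total 7.
No residual In→Eg path; max flow = 7.
Certifying cut of size 7: {C→Eg, D→Eg, F→Eg, H→Eg, In→B, In→Eg, J→Eg}.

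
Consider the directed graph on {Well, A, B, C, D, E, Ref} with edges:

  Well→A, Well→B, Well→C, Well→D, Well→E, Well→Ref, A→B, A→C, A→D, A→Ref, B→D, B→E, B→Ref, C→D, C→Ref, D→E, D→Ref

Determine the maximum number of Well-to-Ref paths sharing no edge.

5

Assign every edge capacity 1; by Menger, the answer equals the max flow.
Path Well→Ref (+1); total 1.
Path Well→A→Ref (+1); total 2.
Path Well→B→Ref (+1); total 3.
Path Well→C→Ref (+1); total 4.
Path Well→D→Ref (+1); total 5.
No residual Well→Ref path; max flow = 5.
Certifying cut of size 5: {Well→A, Well→B, Well→C, Well→D, Well→Ref}.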